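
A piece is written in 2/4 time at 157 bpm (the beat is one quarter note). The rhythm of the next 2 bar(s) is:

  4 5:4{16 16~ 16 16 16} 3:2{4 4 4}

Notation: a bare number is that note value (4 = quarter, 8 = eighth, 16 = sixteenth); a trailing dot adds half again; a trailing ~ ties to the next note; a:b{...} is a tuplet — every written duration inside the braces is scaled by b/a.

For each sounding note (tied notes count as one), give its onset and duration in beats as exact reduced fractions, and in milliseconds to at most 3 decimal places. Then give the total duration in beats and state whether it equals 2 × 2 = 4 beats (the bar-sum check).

1) 0.0ms=0b +382.166ms=1b
2) 382.166ms=1b +76.433ms=1/5b
3) 458.599ms=6/5b +152.866ms=2/5b
4) 611.465ms=8/5b +76.433ms=1/5b
5) 687.898ms=9/5b +76.433ms=1/5b
6) 764.331ms=2b +254.777ms=2/3b
7) 1019.108ms=8/3b +254.777ms=2/3b
8) 1273.885ms=10/3b +254.777ms=2/3b
Σ=4b of 4 (157bpm 2/4) — PASS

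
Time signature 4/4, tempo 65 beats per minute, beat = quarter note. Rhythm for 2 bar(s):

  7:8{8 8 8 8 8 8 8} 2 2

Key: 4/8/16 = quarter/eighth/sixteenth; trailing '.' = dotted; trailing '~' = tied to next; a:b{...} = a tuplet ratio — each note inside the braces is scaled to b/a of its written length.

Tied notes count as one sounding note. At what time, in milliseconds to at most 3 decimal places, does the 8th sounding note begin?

1. 0.0ms @ 0 + 527.473ms (4/7)
2. 527.473ms @ 4/7 + 527.473ms (4/7)
3. 1054.945ms @ 8/7 + 527.473ms (4/7)
4. 1582.418ms @ 12/7 + 527.473ms (4/7)
5. 2109.89ms @ 16/7 + 527.473ms (4/7)
6. 2637.363ms @ 20/7 + 527.473ms (4/7)
7. 3164.835ms @ 24/7 + 527.473ms (4/7)
8. 3692.308ms @ 4 + 1846.154ms (2)
9. 5538.462ms @ 6 + 1846.154ms (2)

note 8 onset = 4b = 3692.308ms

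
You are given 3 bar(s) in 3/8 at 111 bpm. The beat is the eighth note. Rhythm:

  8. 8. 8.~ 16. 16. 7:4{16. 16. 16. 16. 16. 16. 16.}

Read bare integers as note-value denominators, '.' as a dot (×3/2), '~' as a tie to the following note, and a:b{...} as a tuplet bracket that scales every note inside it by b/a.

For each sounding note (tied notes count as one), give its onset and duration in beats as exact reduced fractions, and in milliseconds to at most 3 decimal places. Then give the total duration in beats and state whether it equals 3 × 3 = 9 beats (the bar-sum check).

1) 0.0ms=0b +810.811ms=3/2b
2) 810.811ms=3/2b +810.811ms=3/2b
3) 1621.622ms=3b +1216.216ms=9/4b
4) 2837.838ms=21/4b +405.405ms=3/4b
5) 3243.243ms=6b +231.66ms=3/7b
6) 3474.903ms=45/7b +231.66ms=3/7b
7) 3706.564ms=48/7b +231.66ms=3/7b
8) 3938.224ms=51/7b +231.66ms=3/7b
9) 4169.884ms=54/7b +231.66ms=3/7b
10) 4401.544ms=57/7b +231.66ms=3/7b
11) 4633.205ms=60/7b +231.66ms=3/7b
Σ=9b of 9 (111bpm 3/8) — PASS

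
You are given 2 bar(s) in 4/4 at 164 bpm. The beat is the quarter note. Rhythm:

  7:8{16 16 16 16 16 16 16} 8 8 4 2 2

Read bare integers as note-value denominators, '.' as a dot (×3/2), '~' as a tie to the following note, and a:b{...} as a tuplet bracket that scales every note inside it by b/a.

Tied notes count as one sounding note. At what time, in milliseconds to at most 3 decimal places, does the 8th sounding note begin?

note 8 onset = 2b = 731.707ms

1. 0.0ms @ 0 + 104.53ms (2/7)
2. 104.53ms @ 2/7 + 104.53ms (2/7)
3. 209.059ms @ 4/7 + 104.53ms (2/7)
4. 313.589ms @ 6/7 + 104.53ms (2/7)
5. 418.118ms @ 8/7 + 104.53ms (2/7)
6. 522.648ms @ 10/7 + 104.53ms (2/7)
7. 627.178ms @ 12/7 + 104.53ms (2/7)
8. 731.707ms @ 2 + 182.927ms (1/2)
9. 914.634ms @ 5/2 + 182.927ms (1/2)
10. 1097.561ms @ 3 + 365.854ms (1)
11. 1463.415ms @ 4 + 731.707ms (2)
12. 2195.122ms @ 6 + 731.707ms (2)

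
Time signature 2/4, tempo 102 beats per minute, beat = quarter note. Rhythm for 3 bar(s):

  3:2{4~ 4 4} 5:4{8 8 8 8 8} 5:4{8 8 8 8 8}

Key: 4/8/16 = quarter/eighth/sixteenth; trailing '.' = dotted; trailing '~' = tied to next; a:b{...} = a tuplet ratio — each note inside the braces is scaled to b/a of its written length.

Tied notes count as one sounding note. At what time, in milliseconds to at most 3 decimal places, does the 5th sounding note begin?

note 5 onset = 14/5b = 1647.059ms

1. 0.0ms @ 0 + 784.314ms (4/3)
2. 784.314ms @ 4/3 + 392.157ms (2/3)
3. 1176.471ms @ 2 + 235.294ms (2/5)
4. 1411.765ms @ 12/5 + 235.294ms (2/5)
5. 1647.059ms @ 14/5 + 235.294ms (2/5)
6. 1882.353ms @ 16/5 + 235.294ms (2/5)
7. 2117.647ms @ 18/5 + 235.294ms (2/5)
8. 2352.941ms @ 4 + 235.294ms (2/5)
9. 2588.235ms @ 22/5 + 235.294ms (2/5)
10. 2823.529ms @ 24/5 + 235.294ms (2/5)
11. 3058.824ms @ 26/5 + 235.294ms (2/5)
12. 3294.118ms @ 28/5 + 235.294ms (2/5)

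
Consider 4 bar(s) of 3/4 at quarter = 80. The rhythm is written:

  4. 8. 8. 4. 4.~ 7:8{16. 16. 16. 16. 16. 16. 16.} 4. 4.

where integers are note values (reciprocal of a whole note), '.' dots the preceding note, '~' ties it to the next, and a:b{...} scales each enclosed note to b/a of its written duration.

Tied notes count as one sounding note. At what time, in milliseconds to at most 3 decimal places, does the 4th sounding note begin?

note 4 onset = 3b = 2250.0ms

1. 0.0ms @ 0 + 1125.0ms (3/2)
2. 1125.0ms @ 3/2 + 562.5ms (3/4)
3. 1687.5ms @ 9/4 + 562.5ms (3/4)
4. 2250.0ms @ 3 + 1125.0ms (3/2)
5. 3375.0ms @ 9/2 + 1446.429ms (27/14)
6. 4821.429ms @ 45/7 + 321.429ms (3/7)
7. 5142.857ms @ 48/7 + 321.429ms (3/7)
8. 5464.286ms @ 51/7 + 321.429ms (3/7)
9. 5785.714ms @ 54/7 + 321.429ms (3/7)
10. 6107.143ms @ 57/7 + 321.429ms (3/7)
11. 6428.571ms @ 60/7 + 321.429ms (3/7)
12. 6750.0ms @ 9 + 1125.0ms (3/2)
13. 7875.0ms @ 21/2 + 1125.0ms (3/2)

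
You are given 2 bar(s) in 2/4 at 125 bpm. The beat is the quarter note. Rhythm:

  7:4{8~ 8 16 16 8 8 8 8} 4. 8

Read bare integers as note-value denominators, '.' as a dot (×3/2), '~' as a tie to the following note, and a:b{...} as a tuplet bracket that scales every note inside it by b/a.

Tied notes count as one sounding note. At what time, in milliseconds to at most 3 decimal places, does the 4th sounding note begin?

note 4 onset = 6/7b = 411.429ms

1. 0.0ms @ 0 + 274.286ms (4/7)
2. 274.286ms @ 4/7 + 68.571ms (1/7)
3. 342.857ms @ 5/7 + 68.571ms (1/7)
4. 411.429ms @ 6/7 + 137.143ms (2/7)
5. 548.571ms @ 8/7 + 137.143ms (2/7)
6. 685.714ms @ 10/7 + 137.143ms (2/7)
7. 822.857ms @ 12/7 + 137.143ms (2/7)
8. 960.0ms @ 2 + 720.0ms (3/2)
9. 1680.0ms @ 7/2 + 240.0ms (1/2)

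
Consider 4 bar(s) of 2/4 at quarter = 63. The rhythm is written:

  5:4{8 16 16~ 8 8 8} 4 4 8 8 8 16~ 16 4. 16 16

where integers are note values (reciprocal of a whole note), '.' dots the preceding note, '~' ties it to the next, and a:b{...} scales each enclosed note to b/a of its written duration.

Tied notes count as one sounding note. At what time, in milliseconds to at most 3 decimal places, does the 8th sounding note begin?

1. 0.0ms @ 0 + 380.952ms (2/5)
2. 380.952ms @ 2/5 + 190.476ms (1/5)
3. 571.429ms @ 3/5 + 571.429ms (3/5)
4. 1142.857ms @ 6/5 + 380.952ms (2/5)
5. 1523.81ms @ 8/5 + 380.952ms (2/5)
6. 1904.762ms @ 2 + 952.381ms (1)
7. 2857.143ms @ 3 + 952.381ms (1)
8. 3809.524ms @ 4 + 476.19ms (1/2)
9. 4285.714ms @ 9/2 + 476.19ms (1/2)
10. 4761.905ms @ 5 + 476.19ms (1/2)
11. 5238.095ms @ 11/2 + 476.19ms (1/2)
12. 5714.286ms @ 6 + 1428.571ms (3/2)
13. 7142.857ms @ 15/2 + 238.095ms (1/4)
14. 7380.952ms @ 31/4 + 238.095ms (1/4)

note 8 onset = 4b = 3809.524ms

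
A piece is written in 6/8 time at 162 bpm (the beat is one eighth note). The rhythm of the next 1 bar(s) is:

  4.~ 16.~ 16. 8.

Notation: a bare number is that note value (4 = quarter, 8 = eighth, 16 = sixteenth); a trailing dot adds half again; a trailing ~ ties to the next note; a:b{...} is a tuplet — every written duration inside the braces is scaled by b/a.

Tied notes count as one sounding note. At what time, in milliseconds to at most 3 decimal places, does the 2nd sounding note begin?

1. 0.0ms @ 0 + 1666.667ms (9/2)
2. 1666.667ms @ 9/2 + 555.556ms (3/2)

note 2 onset = 9/2b = 1666.667ms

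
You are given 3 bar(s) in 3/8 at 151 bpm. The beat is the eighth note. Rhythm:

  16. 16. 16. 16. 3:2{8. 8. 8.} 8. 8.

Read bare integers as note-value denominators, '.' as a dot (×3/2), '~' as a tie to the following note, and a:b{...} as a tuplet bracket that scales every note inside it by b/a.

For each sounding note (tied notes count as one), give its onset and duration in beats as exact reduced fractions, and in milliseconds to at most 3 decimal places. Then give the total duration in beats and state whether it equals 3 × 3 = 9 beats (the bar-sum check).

1) 0.0ms=0b +298.013ms=3/4b
2) 298.013ms=3/4b +298.013ms=3/4b
3) 596.026ms=3/2b +298.013ms=3/4b
4) 894.04ms=9/4b +298.013ms=3/4b
5) 1192.053ms=3b +397.351ms=1b
6) 1589.404ms=4b +397.351ms=1b
7) 1986.755ms=5b +397.351ms=1b
8) 2384.106ms=6b +596.026ms=3/2b
9) 2980.132ms=15/2b +596.026ms=3/2b
Σ=9b of 9 (151bpm 3/8) — PASS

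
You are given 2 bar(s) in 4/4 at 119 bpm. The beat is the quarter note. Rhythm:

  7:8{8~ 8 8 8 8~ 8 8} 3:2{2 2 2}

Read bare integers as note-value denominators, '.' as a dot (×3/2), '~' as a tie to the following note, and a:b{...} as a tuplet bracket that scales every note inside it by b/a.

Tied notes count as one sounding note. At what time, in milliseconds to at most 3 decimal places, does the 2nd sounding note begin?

note 2 onset = 8/7b = 576.23ms

1. 0.0ms @ 0 + 576.23ms (8/7)
2. 576.23ms @ 8/7 + 288.115ms (4/7)
3. 864.346ms @ 12/7 + 288.115ms (4/7)
4. 1152.461ms @ 16/7 + 576.23ms (8/7)
5. 1728.691ms @ 24/7 + 288.115ms (4/7)
6. 2016.807ms @ 4 + 672.269ms (4/3)
7. 2689.076ms @ 16/3 + 672.269ms (4/3)
8. 3361.345ms @ 20/3 + 672.269ms (4/3)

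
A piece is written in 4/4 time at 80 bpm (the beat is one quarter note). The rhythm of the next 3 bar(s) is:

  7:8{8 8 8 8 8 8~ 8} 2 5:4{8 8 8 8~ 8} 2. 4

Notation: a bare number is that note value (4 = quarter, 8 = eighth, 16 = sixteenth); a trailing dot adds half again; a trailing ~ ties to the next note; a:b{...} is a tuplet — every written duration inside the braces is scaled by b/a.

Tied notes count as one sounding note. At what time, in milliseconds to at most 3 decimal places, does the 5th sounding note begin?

1. 0.0ms @ 0 + 428.571ms (4/7)
2. 428.571ms @ 4/7 + 428.571ms (4/7)
3. 857.143ms @ 8/7 + 428.571ms (4/7)
4. 1285.714ms @ 12/7 + 428.571ms (4/7)
5. 1714.286ms @ 16/7 + 428.571ms (4/7)
6. 2142.857ms @ 20/7 + 857.143ms (8/7)
7. 3000.0ms @ 4 + 1500.0ms (2)
8. 4500.0ms @ 6 + 300.0ms (2/5)
9. 4800.0ms @ 32/5 + 300.0ms (2/5)
10. 5100.0ms @ 34/5 + 300.0ms (2/5)
11. 5400.0ms @ 36/5 + 600.0ms (4/5)
12. 6000.0ms @ 8 + 2250.0ms (3)
13. 8250.0ms @ 11 + 750.0ms (1)

note 5 onset = 16/7b = 1714.286ms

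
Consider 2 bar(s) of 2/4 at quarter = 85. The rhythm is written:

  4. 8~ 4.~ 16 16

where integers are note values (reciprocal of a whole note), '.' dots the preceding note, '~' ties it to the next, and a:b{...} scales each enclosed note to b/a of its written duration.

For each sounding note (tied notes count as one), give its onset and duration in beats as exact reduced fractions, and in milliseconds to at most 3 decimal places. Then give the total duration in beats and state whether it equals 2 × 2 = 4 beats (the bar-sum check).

1) 0.0ms=0b +1058.824ms=3/2b
2) 1058.824ms=3/2b +1588.235ms=9/4b
3) 2647.059ms=15/4b +176.471ms=1/4b
Σ=4b of 4 (85bpm 2/4) — PASS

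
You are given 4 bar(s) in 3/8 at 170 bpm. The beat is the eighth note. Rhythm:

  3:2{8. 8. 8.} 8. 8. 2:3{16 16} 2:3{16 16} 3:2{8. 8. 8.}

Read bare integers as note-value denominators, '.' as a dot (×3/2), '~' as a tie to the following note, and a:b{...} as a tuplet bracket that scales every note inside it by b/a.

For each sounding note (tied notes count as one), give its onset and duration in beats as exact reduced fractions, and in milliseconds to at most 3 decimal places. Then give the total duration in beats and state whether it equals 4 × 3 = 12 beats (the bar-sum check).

1) 0.0ms=0b +352.941ms=1b
2) 352.941ms=1b +352.941ms=1b
3) 705.882ms=2b +352.941ms=1b
4) 1058.824ms=3b +529.412ms=3/2b
5) 1588.235ms=9/2b +529.412ms=3/2b
6) 2117.647ms=6b +264.706ms=3/4b
7) 2382.353ms=27/4b +264.706ms=3/4b
8) 2647.059ms=15/2b +264.706ms=3/4b
9) 2911.765ms=33/4b +264.706ms=3/4b
10) 3176.471ms=9b +352.941ms=1b
11) 3529.412ms=10b +352.941ms=1b
12) 3882.353ms=11b +352.941ms=1b
Σ=12b of 12 (170bpm 3/8) — PASS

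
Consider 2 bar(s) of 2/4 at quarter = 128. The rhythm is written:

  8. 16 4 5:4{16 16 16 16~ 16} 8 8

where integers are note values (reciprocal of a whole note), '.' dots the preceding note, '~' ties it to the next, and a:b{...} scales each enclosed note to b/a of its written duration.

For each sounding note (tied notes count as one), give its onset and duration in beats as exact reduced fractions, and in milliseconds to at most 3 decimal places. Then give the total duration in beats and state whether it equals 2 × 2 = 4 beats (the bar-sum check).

1) 0.0ms=0b +351.562ms=3/4b
2) 351.562ms=3/4b +117.188ms=1/4b
3) 468.75ms=1b +468.75ms=1b
4) 937.5ms=2b +93.75ms=1/5b
5) 1031.25ms=11/5b +93.75ms=1/5b
6) 1125.0ms=12/5b +93.75ms=1/5b
7) 1218.75ms=13/5b +187.5ms=2/5b
8) 1406.25ms=3b +234.375ms=1/2b
9) 1640.625ms=7/2b +234.375ms=1/2b
Σ=4b of 4 (128bpm 2/4) — PASS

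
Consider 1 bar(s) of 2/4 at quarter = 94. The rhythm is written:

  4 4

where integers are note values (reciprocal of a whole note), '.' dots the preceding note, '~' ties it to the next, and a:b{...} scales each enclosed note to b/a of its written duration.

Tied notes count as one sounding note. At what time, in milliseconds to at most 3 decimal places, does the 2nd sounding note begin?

1. 0.0ms @ 0 + 638.298ms (1)
2. 638.298ms @ 1 + 638.298ms (1)

note 2 onset = 1b = 638.298ms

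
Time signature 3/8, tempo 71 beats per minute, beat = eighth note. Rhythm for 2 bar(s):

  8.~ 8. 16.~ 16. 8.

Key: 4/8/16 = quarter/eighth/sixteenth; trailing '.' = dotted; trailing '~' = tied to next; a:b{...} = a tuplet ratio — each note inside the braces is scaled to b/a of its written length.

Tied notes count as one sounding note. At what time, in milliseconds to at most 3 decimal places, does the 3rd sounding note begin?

note 3 onset = 9/2b = 3802.817ms

1. 0.0ms @ 0 + 2535.211ms (3)
2. 2535.211ms @ 3 + 1267.606ms (3/2)
3. 3802.817ms @ 9/2 + 1267.606ms (3/2)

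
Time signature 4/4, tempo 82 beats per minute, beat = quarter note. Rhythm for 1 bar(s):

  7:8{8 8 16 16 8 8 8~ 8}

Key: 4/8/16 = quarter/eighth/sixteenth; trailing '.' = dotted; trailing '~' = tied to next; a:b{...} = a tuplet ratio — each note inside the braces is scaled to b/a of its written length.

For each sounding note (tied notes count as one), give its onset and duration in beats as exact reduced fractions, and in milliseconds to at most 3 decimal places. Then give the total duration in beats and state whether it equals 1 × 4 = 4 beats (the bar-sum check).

1) 0.0ms=0b +418.118ms=4/7b
2) 418.118ms=4/7b +418.118ms=4/7b
3) 836.237ms=8/7b +209.059ms=2/7b
4) 1045.296ms=10/7b +209.059ms=2/7b
5) 1254.355ms=12/7b +418.118ms=4/7b
6) 1672.474ms=16/7b +418.118ms=4/7b
7) 2090.592ms=20/7b +836.237ms=8/7b
Σ=4b of 4 (82bpm 4/4) — PASS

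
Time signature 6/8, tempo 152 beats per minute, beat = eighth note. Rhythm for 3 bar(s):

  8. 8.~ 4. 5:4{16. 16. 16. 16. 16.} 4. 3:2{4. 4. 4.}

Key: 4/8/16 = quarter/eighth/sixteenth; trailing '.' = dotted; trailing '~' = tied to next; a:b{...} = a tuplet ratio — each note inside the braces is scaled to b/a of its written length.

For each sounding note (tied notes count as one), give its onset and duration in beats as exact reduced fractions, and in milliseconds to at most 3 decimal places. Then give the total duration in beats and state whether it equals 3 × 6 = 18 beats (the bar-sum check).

1) 0.0ms=0b +592.105ms=3/2b
2) 592.105ms=3/2b +1776.316ms=9/2b
3) 2368.421ms=6b +236.842ms=3/5b
4) 2605.263ms=33/5b +236.842ms=3/5b
5) 2842.105ms=36/5b +236.842ms=3/5b
6) 3078.947ms=39/5b +236.842ms=3/5b
7) 3315.789ms=42/5b +236.842ms=3/5b
8) 3552.632ms=9b +1184.211ms=3b
9) 4736.842ms=12b +789.474ms=2b
10) 5526.316ms=14b +789.474ms=2b
11) 6315.789ms=16b +789.474ms=2b
Σ=18b of 18 (152bpm 6/8) — PASS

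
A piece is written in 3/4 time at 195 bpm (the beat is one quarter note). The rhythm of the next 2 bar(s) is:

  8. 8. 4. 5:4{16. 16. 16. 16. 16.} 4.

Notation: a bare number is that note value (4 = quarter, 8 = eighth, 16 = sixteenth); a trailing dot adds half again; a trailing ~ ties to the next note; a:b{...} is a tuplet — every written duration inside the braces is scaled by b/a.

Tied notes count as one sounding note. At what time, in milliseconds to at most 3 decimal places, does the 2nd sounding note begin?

1. 0.0ms @ 0 + 230.769ms (3/4)
2. 230.769ms @ 3/4 + 230.769ms (3/4)
3. 461.538ms @ 3/2 + 461.538ms (3/2)
4. 923.077ms @ 3 + 92.308ms (3/10)
5. 1015.385ms @ 33/10 + 92.308ms (3/10)
6. 1107.692ms @ 18/5 + 92.308ms (3/10)
7. 1200.0ms @ 39/10 + 92.308ms (3/10)
8. 1292.308ms @ 21/5 + 92.308ms (3/10)
9. 1384.615ms @ 9/2 + 461.538ms (3/2)

note 2 onset = 3/4b = 230.769ms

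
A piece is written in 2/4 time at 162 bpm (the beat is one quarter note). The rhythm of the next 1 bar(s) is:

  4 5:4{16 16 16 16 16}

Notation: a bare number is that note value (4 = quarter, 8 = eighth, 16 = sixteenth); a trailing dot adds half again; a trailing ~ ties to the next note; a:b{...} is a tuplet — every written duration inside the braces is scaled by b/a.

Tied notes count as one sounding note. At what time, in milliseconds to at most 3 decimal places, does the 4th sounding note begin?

note 4 onset = 7/5b = 518.519ms

1. 0.0ms @ 0 + 370.37ms (1)
2. 370.37ms @ 1 + 74.074ms (1/5)
3. 444.444ms @ 6/5 + 74.074ms (1/5)
4. 518.519ms @ 7/5 + 74.074ms (1/5)
5. 592.593ms @ 8/5 + 74.074ms (1/5)
6. 666.667ms @ 9/5 + 74.074ms (1/5)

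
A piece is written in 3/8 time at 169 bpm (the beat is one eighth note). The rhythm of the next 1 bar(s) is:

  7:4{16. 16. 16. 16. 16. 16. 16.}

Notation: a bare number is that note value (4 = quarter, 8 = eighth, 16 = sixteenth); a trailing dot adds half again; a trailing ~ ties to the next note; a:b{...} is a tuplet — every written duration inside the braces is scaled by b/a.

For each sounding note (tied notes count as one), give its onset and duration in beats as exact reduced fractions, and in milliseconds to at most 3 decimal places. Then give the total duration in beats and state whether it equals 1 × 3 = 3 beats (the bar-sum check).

1) 0.0ms=0b +152.156ms=3/7b
2) 152.156ms=3/7b +152.156ms=3/7b
3) 304.311ms=6/7b +152.156ms=3/7b
4) 456.467ms=9/7b +152.156ms=3/7b
5) 608.622ms=12/7b +152.156ms=3/7b
6) 760.778ms=15/7b +152.156ms=3/7b
7) 912.933ms=18/7b +152.156ms=3/7b
Σ=3b of 3 (169bpm 3/8) — PASS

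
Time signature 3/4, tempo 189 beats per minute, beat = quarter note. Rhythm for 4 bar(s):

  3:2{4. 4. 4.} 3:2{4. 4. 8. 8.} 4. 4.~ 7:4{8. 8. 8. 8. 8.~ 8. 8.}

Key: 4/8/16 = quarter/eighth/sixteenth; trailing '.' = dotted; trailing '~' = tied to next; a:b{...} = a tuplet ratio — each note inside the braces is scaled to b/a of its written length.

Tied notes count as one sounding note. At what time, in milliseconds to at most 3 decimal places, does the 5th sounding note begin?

note 5 onset = 4b = 1269.841ms

1. 0.0ms @ 0 + 317.46ms (1)
2. 317.46ms @ 1 + 317.46ms (1)
3. 634.921ms @ 2 + 317.46ms (1)
4. 952.381ms @ 3 + 317.46ms (1)
5. 1269.841ms @ 4 + 317.46ms (1)
6. 1587.302ms @ 5 + 158.73ms (1/2)
7. 1746.032ms @ 11/2 + 158.73ms (1/2)
8. 1904.762ms @ 6 + 476.19ms (3/2)
9. 2380.952ms @ 15/2 + 612.245ms (27/14)
10. 2993.197ms @ 66/7 + 136.054ms (3/7)
11. 3129.252ms @ 69/7 + 136.054ms (3/7)
12. 3265.306ms @ 72/7 + 136.054ms (3/7)
13. 3401.361ms @ 75/7 + 272.109ms (6/7)
14. 3673.469ms @ 81/7 + 136.054ms (3/7)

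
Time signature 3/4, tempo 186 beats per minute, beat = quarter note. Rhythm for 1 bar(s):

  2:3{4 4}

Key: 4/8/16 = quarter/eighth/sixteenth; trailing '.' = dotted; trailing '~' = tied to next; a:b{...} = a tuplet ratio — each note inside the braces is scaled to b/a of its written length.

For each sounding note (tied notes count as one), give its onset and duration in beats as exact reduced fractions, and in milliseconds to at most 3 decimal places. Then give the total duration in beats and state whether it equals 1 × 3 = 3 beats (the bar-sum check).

1) 0.0ms=0b +483.871ms=3/2b
2) 483.871ms=3/2b +483.871ms=3/2b
Σ=3b of 3 (186bpm 3/4) — PASS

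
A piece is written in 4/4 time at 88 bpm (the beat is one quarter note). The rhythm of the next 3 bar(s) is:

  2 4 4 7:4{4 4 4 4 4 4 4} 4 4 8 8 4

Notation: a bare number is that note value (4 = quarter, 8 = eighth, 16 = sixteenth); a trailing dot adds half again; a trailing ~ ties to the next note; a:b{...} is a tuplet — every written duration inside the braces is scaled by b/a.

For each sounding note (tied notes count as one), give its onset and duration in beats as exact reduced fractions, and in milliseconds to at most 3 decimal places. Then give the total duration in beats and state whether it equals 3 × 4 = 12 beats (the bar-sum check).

1) 0.0ms=0b +1363.636ms=2b
2) 1363.636ms=2b +681.818ms=1b
3) 2045.455ms=3b +681.818ms=1b
4) 2727.273ms=4b +389.61ms=4/7b
5) 3116.883ms=32/7b +389.61ms=4/7b
6) 3506.494ms=36/7b +389.61ms=4/7b
7) 3896.104ms=40/7b +389.61ms=4/7b
8) 4285.714ms=44/7b +389.61ms=4/7b
9) 4675.325ms=48/7b +389.61ms=4/7b
10) 5064.935ms=52/7b +389.61ms=4/7b
11) 5454.545ms=8b +681.818ms=1b
12) 6136.364ms=9b +681.818ms=1b
13) 6818.182ms=10b +340.909ms=1/2b
14) 7159.091ms=21/2b +340.909ms=1/2b
15) 7500.0ms=11b +681.818ms=1b
Σ=12b of 12 (88bpm 4/4) — PASS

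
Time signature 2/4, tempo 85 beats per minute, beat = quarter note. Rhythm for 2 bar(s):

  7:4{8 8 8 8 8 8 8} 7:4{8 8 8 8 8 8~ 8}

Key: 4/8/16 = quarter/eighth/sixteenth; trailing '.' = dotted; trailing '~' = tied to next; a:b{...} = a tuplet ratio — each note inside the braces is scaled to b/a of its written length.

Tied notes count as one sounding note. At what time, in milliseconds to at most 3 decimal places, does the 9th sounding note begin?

note 9 onset = 16/7b = 1613.445ms

1. 0.0ms @ 0 + 201.681ms (2/7)
2. 201.681ms @ 2/7 + 201.681ms (2/7)
3. 403.361ms @ 4/7 + 201.681ms (2/7)
4. 605.042ms @ 6/7 + 201.681ms (2/7)
5. 806.723ms @ 8/7 + 201.681ms (2/7)
6. 1008.403ms @ 10/7 + 201.681ms (2/7)
7. 1210.084ms @ 12/7 + 201.681ms (2/7)
8. 1411.765ms @ 2 + 201.681ms (2/7)
9. 1613.445ms @ 16/7 + 201.681ms (2/7)
10. 1815.126ms @ 18/7 + 201.681ms (2/7)
11. 2016.807ms @ 20/7 + 201.681ms (2/7)
12. 2218.487ms @ 22/7 + 201.681ms (2/7)
13. 2420.168ms @ 24/7 + 403.361ms (4/7)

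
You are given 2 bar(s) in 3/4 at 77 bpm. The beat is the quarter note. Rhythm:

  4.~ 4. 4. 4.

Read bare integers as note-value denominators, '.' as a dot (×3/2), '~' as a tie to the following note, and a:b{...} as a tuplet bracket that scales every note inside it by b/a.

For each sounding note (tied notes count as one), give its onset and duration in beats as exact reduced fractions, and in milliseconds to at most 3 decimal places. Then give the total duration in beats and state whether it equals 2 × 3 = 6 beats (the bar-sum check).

1) 0.0ms=0b +2337.662ms=3b
2) 2337.662ms=3b +1168.831ms=3/2b
3) 3506.494ms=9/2b +1168.831ms=3/2b
Σ=6b of 6 (77bpm 3/4) — PASS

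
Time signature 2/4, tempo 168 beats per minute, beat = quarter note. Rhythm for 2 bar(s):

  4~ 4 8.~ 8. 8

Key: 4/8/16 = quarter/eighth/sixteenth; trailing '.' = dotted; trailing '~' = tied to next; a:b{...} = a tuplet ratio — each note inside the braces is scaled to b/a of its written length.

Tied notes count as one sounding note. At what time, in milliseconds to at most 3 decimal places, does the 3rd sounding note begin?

1. 0.0ms @ 0 + 714.286ms (2)
2. 714.286ms @ 2 + 535.714ms (3/2)
3. 1250.0ms @ 7/2 + 178.571ms (1/2)

note 3 onset = 7/2b = 1250.0ms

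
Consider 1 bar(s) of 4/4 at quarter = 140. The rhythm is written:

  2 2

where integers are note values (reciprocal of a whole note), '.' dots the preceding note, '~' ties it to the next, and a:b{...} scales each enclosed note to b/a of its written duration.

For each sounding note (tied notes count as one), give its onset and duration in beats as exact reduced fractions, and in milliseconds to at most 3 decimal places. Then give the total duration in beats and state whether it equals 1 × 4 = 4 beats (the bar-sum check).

1) 0.0ms=0b +857.143ms=2b
2) 857.143ms=2b +857.143ms=2b
Σ=4b of 4 (140bpm 4/4) — PASS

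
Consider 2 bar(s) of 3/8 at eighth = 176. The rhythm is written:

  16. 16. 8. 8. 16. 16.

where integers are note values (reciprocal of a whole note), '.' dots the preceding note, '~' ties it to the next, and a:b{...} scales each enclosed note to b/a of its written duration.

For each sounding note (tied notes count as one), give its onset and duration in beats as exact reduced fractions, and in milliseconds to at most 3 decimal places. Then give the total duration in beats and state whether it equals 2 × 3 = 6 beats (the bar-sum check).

1) 0.0ms=0b +255.682ms=3/4b
2) 255.682ms=3/4b +255.682ms=3/4b
3) 511.364ms=3/2b +511.364ms=3/2b
4) 1022.727ms=3b +511.364ms=3/2b
5) 1534.091ms=9/2b +255.682ms=3/4b
6) 1789.773ms=21/4b +255.682ms=3/4b
Σ=6b of 6 (176bpm 3/8) — PASS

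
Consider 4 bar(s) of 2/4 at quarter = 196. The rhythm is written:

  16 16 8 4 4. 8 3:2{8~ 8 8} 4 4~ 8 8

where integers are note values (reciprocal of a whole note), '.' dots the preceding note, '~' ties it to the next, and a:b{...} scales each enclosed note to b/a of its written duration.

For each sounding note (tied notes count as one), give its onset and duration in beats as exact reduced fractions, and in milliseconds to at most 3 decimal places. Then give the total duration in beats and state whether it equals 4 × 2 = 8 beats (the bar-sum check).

1) 0.0ms=0b +76.531ms=1/4b
2) 76.531ms=1/4b +76.531ms=1/4b
3) 153.061ms=1/2b +153.061ms=1/2b
4) 306.122ms=1b +306.122ms=1b
5) 612.245ms=2b +459.184ms=3/2b
6) 1071.429ms=7/2b +153.061ms=1/2b
7) 1224.49ms=4b +204.082ms=2/3b
8) 1428.571ms=14/3b +102.041ms=1/3b
9) 1530.612ms=5b +306.122ms=1b
10) 1836.735ms=6b +459.184ms=3/2b
11) 2295.918ms=15/2b +153.061ms=1/2b
Σ=8b of 8 (196bpm 2/4) — PASS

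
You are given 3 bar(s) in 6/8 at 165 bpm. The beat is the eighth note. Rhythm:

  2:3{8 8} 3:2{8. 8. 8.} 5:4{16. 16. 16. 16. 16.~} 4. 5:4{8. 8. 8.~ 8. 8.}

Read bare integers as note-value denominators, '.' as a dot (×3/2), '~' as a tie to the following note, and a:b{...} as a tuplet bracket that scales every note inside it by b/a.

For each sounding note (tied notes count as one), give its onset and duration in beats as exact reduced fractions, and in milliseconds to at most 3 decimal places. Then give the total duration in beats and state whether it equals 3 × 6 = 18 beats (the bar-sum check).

1) 0.0ms=0b +545.455ms=3/2b
2) 545.455ms=3/2b +545.455ms=3/2b
3) 1090.909ms=3b +363.636ms=1b
4) 1454.545ms=4b +363.636ms=1b
5) 1818.182ms=5b +363.636ms=1b
6) 2181.818ms=6b +218.182ms=3/5b
7) 2400.0ms=33/5b +218.182ms=3/5b
8) 2618.182ms=36/5b +218.182ms=3/5b
9) 2836.364ms=39/5b +218.182ms=3/5b
10) 3054.545ms=42/5b +1309.091ms=18/5b
11) 4363.636ms=12b +436.364ms=6/5b
12) 4800.0ms=66/5b +436.364ms=6/5b
13) 5236.364ms=72/5b +872.727ms=12/5b
14) 6109.091ms=84/5b +436.364ms=6/5b
Σ=18b of 18 (165bpm 6/8) — PASS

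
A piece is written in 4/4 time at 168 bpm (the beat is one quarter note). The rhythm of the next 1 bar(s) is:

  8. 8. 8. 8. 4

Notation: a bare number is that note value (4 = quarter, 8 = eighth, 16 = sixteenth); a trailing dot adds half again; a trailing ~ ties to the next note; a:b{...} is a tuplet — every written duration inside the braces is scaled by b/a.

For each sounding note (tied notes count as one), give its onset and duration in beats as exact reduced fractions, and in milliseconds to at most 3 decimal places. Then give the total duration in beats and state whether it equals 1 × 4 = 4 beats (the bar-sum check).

1) 0.0ms=0b +267.857ms=3/4b
2) 267.857ms=3/4b +267.857ms=3/4b
3) 535.714ms=3/2b +267.857ms=3/4b
4) 803.571ms=9/4b +267.857ms=3/4b
5) 1071.429ms=3b +357.143ms=1b
Σ=4b of 4 (168bpm 4/4) — PASS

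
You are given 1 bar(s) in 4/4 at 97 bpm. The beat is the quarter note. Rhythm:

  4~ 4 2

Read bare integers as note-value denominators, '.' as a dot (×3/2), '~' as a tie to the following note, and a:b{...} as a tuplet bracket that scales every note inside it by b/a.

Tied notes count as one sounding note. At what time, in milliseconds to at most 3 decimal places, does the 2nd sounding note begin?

note 2 onset = 2b = 1237.113ms

1. 0.0ms @ 0 + 1237.113ms (2)
2. 1237.113ms @ 2 + 1237.113ms (2)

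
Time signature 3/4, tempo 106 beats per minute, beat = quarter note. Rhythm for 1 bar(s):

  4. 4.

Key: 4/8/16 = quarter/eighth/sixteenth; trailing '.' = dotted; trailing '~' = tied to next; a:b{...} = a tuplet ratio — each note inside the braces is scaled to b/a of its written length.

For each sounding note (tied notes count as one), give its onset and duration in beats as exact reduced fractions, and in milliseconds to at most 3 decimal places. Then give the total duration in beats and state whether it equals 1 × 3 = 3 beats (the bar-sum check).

1) 0.0ms=0b +849.057ms=3/2b
2) 849.057ms=3/2b +849.057ms=3/2b
Σ=3b of 3 (106bpm 3/4) — PASS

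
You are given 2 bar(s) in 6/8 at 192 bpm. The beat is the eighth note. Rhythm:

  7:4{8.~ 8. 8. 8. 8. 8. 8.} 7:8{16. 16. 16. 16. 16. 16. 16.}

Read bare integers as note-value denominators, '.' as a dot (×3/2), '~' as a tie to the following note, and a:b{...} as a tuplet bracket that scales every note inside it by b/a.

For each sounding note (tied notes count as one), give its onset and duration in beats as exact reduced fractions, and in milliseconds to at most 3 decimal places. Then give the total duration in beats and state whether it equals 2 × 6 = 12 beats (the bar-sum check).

1) 0.0ms=0b +535.714ms=12/7b
2) 535.714ms=12/7b +267.857ms=6/7b
3) 803.571ms=18/7b +267.857ms=6/7b
4) 1071.429ms=24/7b +267.857ms=6/7b
5) 1339.286ms=30/7b +267.857ms=6/7b
6) 1607.143ms=36/7b +267.857ms=6/7b
7) 1875.0ms=6b +267.857ms=6/7b
8) 2142.857ms=48/7b +267.857ms=6/7b
9) 2410.714ms=54/7b +267.857ms=6/7b
10) 2678.571ms=60/7b +267.857ms=6/7b
11) 2946.429ms=66/7b +267.857ms=6/7b
12) 3214.286ms=72/7b +267.857ms=6/7b
13) 3482.143ms=78/7b +267.857ms=6/7b
Σ=12b of 12 (192bpm 6/8) — PASS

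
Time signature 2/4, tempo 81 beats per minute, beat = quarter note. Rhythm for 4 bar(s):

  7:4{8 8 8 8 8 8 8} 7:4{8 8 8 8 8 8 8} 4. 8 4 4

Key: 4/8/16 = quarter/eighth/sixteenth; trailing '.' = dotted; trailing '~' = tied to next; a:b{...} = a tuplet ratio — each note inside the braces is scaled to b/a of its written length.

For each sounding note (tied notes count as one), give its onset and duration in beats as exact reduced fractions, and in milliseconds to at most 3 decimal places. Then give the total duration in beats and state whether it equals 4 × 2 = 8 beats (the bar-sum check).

1) 0.0ms=0b +211.64ms=2/7b
2) 211.64ms=2/7b +211.64ms=2/7b
3) 423.28ms=4/7b +211.64ms=2/7b
4) 634.921ms=6/7b +211.64ms=2/7b
5) 846.561ms=8/7b +211.64ms=2/7b
6) 1058.201ms=10/7b +211.64ms=2/7b
7) 1269.841ms=12/7b +211.64ms=2/7b
8) 1481.481ms=2b +211.64ms=2/7b
9) 1693.122ms=16/7b +211.64ms=2/7b
10) 1904.762ms=18/7b +211.64ms=2/7b
11) 2116.402ms=20/7b +211.64ms=2/7b
12) 2328.042ms=22/7b +211.64ms=2/7b
13) 2539.683ms=24/7b +211.64ms=2/7b
14) 2751.323ms=26/7b +211.64ms=2/7b
15) 2962.963ms=4b +1111.111ms=3/2b
16) 4074.074ms=11/2b +370.37ms=1/2b
17) 4444.444ms=6b +740.741ms=1b
18) 5185.185ms=7b +740.741ms=1b
Σ=8b of 8 (81bpm 2/4) — PASS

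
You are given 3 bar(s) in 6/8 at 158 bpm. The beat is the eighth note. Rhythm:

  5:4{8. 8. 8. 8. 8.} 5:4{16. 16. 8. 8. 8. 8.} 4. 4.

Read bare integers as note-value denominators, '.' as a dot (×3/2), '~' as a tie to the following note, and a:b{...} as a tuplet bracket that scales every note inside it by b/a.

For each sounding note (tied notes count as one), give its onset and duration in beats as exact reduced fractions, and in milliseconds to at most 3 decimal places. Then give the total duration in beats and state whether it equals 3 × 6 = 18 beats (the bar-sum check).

1) 0.0ms=0b +455.696ms=6/5b
2) 455.696ms=6/5b +455.696ms=6/5b
3) 911.392ms=12/5b +455.696ms=6/5b
4) 1367.089ms=18/5b +455.696ms=6/5b
5) 1822.785ms=24/5b +455.696ms=6/5b
6) 2278.481ms=6b +227.848ms=3/5b
7) 2506.329ms=33/5b +227.848ms=3/5b
8) 2734.177ms=36/5b +455.696ms=6/5b
9) 3189.873ms=42/5b +455.696ms=6/5b
10) 3645.57ms=48/5b +455.696ms=6/5b
11) 4101.266ms=54/5b +455.696ms=6/5b
12) 4556.962ms=12b +1139.241ms=3b
13) 5696.203ms=15b +1139.241ms=3b
Σ=18b of 18 (158bpm 6/8) — PASS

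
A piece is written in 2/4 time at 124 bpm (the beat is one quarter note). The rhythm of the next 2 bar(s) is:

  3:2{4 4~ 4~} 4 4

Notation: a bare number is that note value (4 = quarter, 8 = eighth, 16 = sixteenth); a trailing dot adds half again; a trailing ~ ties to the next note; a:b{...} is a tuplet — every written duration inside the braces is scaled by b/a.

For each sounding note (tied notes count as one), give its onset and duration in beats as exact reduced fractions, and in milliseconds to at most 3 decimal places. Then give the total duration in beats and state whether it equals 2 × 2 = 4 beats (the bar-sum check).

1) 0.0ms=0b +322.581ms=2/3b
2) 322.581ms=2/3b +1129.032ms=7/3b
3) 1451.613ms=3b +483.871ms=1b
Σ=4b of 4 (124bpm 2/4) — PASS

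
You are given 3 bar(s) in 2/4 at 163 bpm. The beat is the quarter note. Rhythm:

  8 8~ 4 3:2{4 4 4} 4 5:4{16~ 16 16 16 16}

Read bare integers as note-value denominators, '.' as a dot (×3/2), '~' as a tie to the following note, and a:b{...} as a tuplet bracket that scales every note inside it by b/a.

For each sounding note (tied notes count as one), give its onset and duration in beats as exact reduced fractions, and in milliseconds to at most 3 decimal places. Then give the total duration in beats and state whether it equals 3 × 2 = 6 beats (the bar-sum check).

1) 0.0ms=0b +184.049ms=1/2b
2) 184.049ms=1/2b +552.147ms=3/2b
3) 736.196ms=2b +245.399ms=2/3b
4) 981.595ms=8/3b +245.399ms=2/3b
5) 1226.994ms=10/3b +245.399ms=2/3b
6) 1472.393ms=4b +368.098ms=1b
7) 1840.491ms=5b +147.239ms=2/5b
8) 1987.73ms=27/5b +73.62ms=1/5b
9) 2061.35ms=28/5b +73.62ms=1/5b
10) 2134.969ms=29/5b +73.62ms=1/5b
Σ=6b of 6 (163bpm 2/4) — PASS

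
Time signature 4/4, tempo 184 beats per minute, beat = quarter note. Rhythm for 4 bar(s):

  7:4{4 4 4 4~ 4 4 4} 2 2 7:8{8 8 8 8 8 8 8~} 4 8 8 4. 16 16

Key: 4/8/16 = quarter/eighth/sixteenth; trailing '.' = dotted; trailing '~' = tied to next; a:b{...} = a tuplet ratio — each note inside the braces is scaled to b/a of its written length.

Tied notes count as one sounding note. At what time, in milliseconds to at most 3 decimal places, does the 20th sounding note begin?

1. 0.0ms @ 0 + 186.335ms (4/7)
2. 186.335ms @ 4/7 + 186.335ms (4/7)
3. 372.671ms @ 8/7 + 186.335ms (4/7)
4. 559.006ms @ 12/7 + 372.671ms (8/7)
5. 931.677ms @ 20/7 + 186.335ms (4/7)
6. 1118.012ms @ 24/7 + 186.335ms (4/7)
7. 1304.348ms @ 4 + 652.174ms (2)
8. 1956.522ms @ 6 + 652.174ms (2)
9. 2608.696ms @ 8 + 186.335ms (4/7)
10. 2795.031ms @ 60/7 + 186.335ms (4/7)
11. 2981.366ms @ 64/7 + 186.335ms (4/7)
12. 3167.702ms @ 68/7 + 186.335ms (4/7)
13. 3354.037ms @ 72/7 + 186.335ms (4/7)
14. 3540.373ms @ 76/7 + 186.335ms (4/7)
15. 3726.708ms @ 80/7 + 512.422ms (11/7)
16. 4239.13ms @ 13 + 163.043ms (1/2)
17. 4402.174ms @ 27/2 + 163.043ms (1/2)
18. 4565.217ms @ 14 + 489.13ms (3/2)
19. 5054.348ms @ 31/2 + 81.522ms (1/4)
20. 5135.87ms @ 63/4 + 81.522ms (1/4)

note 20 onset = 63/4b = 5135.87ms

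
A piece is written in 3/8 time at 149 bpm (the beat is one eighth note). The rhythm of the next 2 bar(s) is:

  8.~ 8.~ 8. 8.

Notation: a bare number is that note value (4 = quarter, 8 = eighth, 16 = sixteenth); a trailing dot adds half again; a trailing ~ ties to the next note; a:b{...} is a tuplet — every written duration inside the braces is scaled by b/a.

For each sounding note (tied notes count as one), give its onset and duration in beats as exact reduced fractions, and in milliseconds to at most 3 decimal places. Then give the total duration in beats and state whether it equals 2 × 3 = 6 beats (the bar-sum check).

1) 0.0ms=0b +1812.081ms=9/2b
2) 1812.081ms=9/2b +604.027ms=3/2b
Σ=6b of 6 (149bpm 3/8) — PASS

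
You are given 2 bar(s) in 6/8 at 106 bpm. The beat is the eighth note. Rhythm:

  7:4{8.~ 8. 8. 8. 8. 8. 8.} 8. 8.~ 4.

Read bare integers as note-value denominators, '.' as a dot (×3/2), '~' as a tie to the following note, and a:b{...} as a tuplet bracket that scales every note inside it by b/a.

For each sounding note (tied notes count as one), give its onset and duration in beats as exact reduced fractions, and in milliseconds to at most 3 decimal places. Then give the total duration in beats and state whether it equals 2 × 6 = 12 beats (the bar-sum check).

1) 0.0ms=0b +970.35ms=12/7b
2) 970.35ms=12/7b +485.175ms=6/7b
3) 1455.526ms=18/7b +485.175ms=6/7b
4) 1940.701ms=24/7b +485.175ms=6/7b
5) 2425.876ms=30/7b +485.175ms=6/7b
6) 2911.051ms=36/7b +485.175ms=6/7b
7) 3396.226ms=6b +849.057ms=3/2b
8) 4245.283ms=15/2b +2547.17ms=9/2b
Σ=12b of 12 (106bpm 6/8) — PASS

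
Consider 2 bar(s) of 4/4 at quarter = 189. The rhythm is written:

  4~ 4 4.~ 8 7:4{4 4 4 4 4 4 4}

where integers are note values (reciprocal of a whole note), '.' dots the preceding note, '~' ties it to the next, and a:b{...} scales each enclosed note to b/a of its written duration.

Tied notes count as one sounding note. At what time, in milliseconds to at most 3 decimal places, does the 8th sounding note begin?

note 8 onset = 48/7b = 2176.871ms

1. 0.0ms @ 0 + 634.921ms (2)
2. 634.921ms @ 2 + 634.921ms (2)
3. 1269.841ms @ 4 + 181.406ms (4/7)
4. 1451.247ms @ 32/7 + 181.406ms (4/7)
5. 1632.653ms @ 36/7 + 181.406ms (4/7)
6. 1814.059ms @ 40/7 + 181.406ms (4/7)
7. 1995.465ms @ 44/7 + 181.406ms (4/7)
8. 2176.871ms @ 48/7 + 181.406ms (4/7)
9. 2358.277ms @ 52/7 + 181.406ms (4/7)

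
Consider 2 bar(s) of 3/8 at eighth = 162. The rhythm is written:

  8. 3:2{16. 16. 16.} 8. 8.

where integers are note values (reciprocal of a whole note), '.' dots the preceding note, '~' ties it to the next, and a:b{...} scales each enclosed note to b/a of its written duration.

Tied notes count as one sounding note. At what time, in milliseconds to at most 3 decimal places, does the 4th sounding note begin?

1. 0.0ms @ 0 + 555.556ms (3/2)
2. 555.556ms @ 3/2 + 185.185ms (1/2)
3. 740.741ms @ 2 + 185.185ms (1/2)
4. 925.926ms @ 5/2 + 185.185ms (1/2)
5. 1111.111ms @ 3 + 555.556ms (3/2)
6. 1666.667ms @ 9/2 + 555.556ms (3/2)

note 4 onset = 5/2b = 925.926ms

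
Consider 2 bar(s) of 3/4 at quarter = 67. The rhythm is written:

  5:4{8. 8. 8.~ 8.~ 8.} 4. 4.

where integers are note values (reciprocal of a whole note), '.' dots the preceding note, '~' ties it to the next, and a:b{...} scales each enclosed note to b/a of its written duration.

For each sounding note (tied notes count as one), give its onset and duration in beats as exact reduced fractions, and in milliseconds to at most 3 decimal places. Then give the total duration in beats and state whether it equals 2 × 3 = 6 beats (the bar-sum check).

1) 0.0ms=0b +537.313ms=3/5b
2) 537.313ms=3/5b +537.313ms=3/5b
3) 1074.627ms=6/5b +1611.94ms=9/5b
4) 2686.567ms=3b +1343.284ms=3/2b
5) 4029.851ms=9/2b +1343.284ms=3/2b
Σ=6b of 6 (67bpm 3/4) — PASS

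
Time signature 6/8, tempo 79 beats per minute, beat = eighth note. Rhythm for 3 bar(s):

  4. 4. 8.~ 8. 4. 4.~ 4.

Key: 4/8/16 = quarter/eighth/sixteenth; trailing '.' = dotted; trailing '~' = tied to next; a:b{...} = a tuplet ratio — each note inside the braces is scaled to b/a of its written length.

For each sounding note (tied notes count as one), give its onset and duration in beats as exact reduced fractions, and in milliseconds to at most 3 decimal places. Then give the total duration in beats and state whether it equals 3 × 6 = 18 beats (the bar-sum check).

1) 0.0ms=0b +2278.481ms=3b
2) 2278.481ms=3b +2278.481ms=3b
3) 4556.962ms=6b +2278.481ms=3b
4) 6835.443ms=9b +2278.481ms=3b
5) 9113.924ms=12b +4556.962ms=6b
Σ=18b of 18 (79bpm 6/8) — PASS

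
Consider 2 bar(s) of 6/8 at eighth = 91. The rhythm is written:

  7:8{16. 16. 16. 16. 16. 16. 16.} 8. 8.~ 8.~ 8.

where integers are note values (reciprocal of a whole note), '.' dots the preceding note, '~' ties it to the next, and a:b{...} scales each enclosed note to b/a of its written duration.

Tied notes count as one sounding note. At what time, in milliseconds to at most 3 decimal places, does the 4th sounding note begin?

1. 0.0ms @ 0 + 565.149ms (6/7)
2. 565.149ms @ 6/7 + 565.149ms (6/7)
3. 1130.298ms @ 12/7 + 565.149ms (6/7)
4. 1695.447ms @ 18/7 + 565.149ms (6/7)
5. 2260.597ms @ 24/7 + 565.149ms (6/7)
6. 2825.746ms @ 30/7 + 565.149ms (6/7)
7. 3390.895ms @ 36/7 + 565.149ms (6/7)
8. 3956.044ms @ 6 + 989.011ms (3/2)
9. 4945.055ms @ 15/2 + 2967.033ms (9/2)

note 4 onset = 18/7b = 1695.447ms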